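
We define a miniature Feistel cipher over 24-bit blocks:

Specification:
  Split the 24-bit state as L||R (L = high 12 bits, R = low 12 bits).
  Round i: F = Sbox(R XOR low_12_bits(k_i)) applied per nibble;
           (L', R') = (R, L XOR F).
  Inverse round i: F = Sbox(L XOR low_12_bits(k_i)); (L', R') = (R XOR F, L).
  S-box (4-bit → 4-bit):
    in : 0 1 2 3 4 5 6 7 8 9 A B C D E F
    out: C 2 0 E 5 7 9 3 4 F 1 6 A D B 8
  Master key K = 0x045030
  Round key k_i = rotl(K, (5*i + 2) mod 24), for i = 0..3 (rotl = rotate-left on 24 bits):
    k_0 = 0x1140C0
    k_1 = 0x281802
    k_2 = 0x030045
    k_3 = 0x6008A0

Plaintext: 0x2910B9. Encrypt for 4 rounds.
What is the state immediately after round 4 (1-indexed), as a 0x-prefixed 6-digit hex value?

s_0 = plaintext = 0x2910B9
s_1 = Round(s_0, k_0) = 0x0B9EAE
s_2 = Round(s_1, k_1) = 0xEAE9A3
s_3 = Round(s_2, k_2) = 0x9A3117
s_4 = Round(s_3, k_3) = 0x1176C0

0x1176C0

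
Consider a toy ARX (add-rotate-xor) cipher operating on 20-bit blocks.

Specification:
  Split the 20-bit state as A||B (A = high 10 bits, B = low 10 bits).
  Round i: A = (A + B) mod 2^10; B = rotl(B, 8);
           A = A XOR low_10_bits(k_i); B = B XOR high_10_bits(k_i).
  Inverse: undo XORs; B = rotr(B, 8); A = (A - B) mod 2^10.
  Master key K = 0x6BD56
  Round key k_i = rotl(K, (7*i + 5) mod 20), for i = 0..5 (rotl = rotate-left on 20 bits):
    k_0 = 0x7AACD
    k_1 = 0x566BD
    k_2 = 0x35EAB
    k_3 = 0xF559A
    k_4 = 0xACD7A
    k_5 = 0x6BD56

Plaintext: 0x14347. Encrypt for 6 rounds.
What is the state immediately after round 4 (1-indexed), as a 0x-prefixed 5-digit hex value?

0x4B10D

s_0 = plaintext = 0x14347
s_1 = Round(s_0, k_0) = 0x56A3B
s_2 = Round(s_1, k_1) = 0x4A2D7
s_3 = Round(s_2, k_2) = 0x55362
s_4 = Round(s_3, k_3) = 0x4B10D
s_5 = Round(s_4, k_4) = 0xD0FF0
s_6 = Round(s_5, k_5) = 0x99553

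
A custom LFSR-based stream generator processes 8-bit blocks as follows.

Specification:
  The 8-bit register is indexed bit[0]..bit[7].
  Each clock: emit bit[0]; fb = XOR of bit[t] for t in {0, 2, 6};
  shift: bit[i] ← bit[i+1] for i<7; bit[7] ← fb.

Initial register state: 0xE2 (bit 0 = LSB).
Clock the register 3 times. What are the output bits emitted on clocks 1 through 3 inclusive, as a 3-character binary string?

reg_0 = 0xE2
clock 1: out=0, reg = 0xF1
clock 2: out=1, reg = 0x78
clock 3: out=0, reg = 0xBC

010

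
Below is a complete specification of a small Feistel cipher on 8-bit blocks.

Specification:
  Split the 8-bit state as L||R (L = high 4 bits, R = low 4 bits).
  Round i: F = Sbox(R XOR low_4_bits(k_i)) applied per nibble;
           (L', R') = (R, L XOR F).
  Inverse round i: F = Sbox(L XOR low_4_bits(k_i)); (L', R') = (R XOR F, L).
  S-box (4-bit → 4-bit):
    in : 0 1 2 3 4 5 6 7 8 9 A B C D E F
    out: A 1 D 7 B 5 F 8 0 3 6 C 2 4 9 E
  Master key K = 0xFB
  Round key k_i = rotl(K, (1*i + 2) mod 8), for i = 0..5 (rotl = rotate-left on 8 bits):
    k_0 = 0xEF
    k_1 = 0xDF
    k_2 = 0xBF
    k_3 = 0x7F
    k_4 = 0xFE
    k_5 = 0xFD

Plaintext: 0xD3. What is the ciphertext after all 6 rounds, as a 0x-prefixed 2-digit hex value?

s_0 = plaintext = 0xD3
s_1 = Round(s_0, k_0) = 0x3F
s_2 = Round(s_1, k_1) = 0xF9
s_3 = Round(s_2, k_2) = 0x90
s_4 = Round(s_3, k_3) = 0x07
s_5 = Round(s_4, k_4) = 0x73
s_6 = Round(s_5, k_5) = 0x3E

0x3E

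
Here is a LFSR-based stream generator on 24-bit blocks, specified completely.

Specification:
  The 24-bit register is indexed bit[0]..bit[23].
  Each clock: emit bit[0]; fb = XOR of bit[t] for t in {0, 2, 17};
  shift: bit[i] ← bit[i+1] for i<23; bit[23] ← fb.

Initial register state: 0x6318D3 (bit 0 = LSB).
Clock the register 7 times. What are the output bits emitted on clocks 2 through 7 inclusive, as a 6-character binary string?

100101

reg_0 = 0x6318D3
clock 1: out=1, reg = 0x318C69
clock 2: out=1, reg = 0x98C634
clock 3: out=0, reg = 0xCC631A
clock 4: out=0, reg = 0x66318D
clock 5: out=1, reg = 0xB318C6
clock 6: out=0, reg = 0x598C63
clock 7: out=1, reg = 0xACC631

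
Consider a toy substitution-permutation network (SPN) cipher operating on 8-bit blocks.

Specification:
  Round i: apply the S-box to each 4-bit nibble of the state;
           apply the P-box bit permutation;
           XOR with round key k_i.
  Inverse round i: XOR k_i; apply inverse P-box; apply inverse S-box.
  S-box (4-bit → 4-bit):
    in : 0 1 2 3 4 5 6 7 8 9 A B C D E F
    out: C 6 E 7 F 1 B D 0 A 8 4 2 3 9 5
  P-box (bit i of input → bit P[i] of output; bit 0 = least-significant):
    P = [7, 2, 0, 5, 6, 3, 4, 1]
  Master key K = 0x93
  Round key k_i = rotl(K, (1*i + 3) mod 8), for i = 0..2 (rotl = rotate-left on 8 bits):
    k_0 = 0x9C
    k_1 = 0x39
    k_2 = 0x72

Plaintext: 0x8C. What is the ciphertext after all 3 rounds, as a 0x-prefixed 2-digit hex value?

0xAF

s_0 = plaintext = 0x8C
s_1 = Round(s_0, k_0) = 0x98
s_2 = Round(s_1, k_1) = 0x33
s_3 = Round(s_2, k_2) = 0xAF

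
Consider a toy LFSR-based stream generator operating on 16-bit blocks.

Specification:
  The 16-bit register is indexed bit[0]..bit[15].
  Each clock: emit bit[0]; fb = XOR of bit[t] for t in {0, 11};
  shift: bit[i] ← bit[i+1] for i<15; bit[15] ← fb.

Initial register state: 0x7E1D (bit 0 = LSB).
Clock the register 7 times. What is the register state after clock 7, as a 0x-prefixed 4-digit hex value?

0xA4FC

reg_0 = 0x7E1D
clock 1: out=1, reg = 0x3F0E
clock 2: out=0, reg = 0x9F87
clock 3: out=1, reg = 0x4FC3
clock 4: out=1, reg = 0x27E1
clock 5: out=1, reg = 0x93F0
clock 6: out=0, reg = 0x49F8
clock 7: out=0, reg = 0xA4FC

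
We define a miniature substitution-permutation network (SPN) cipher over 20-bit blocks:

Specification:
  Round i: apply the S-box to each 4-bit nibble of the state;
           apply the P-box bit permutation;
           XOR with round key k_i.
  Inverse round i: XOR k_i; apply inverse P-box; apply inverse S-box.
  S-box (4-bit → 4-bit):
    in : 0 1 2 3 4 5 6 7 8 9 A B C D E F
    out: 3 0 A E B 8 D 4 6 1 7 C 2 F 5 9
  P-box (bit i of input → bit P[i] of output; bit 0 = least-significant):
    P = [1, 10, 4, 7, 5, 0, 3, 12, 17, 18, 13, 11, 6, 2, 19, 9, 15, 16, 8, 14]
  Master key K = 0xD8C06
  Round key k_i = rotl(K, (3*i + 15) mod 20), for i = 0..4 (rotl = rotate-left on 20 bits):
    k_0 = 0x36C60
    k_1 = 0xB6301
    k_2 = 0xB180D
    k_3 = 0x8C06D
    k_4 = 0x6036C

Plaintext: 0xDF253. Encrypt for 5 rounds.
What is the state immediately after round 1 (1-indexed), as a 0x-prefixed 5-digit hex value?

0x6B3B0

s_0 = plaintext = 0xDF253
s_1 = Round(s_0, k_0) = 0x6B3B0
s_2 = Round(s_1, k_1) = 0x79C0B
s_3 = Round(s_2, k_2) = 0xF19FC
s_4 = Round(s_3, k_3) = 0xA144D
s_5 = Round(s_4, k_4) = 0x19EDF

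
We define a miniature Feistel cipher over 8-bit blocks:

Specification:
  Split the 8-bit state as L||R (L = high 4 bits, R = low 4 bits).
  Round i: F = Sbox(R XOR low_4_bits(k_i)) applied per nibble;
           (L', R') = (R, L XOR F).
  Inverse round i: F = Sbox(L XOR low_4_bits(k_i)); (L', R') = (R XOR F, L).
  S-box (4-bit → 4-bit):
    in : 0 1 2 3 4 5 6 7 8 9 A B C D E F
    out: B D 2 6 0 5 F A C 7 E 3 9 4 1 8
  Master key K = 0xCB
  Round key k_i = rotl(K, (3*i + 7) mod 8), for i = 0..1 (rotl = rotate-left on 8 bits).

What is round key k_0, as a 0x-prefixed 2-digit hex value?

0xE5

K = 0xCB
k_0 = rotl(K, (3*0+7) mod 8) = rotl(K, 7) = 0xE5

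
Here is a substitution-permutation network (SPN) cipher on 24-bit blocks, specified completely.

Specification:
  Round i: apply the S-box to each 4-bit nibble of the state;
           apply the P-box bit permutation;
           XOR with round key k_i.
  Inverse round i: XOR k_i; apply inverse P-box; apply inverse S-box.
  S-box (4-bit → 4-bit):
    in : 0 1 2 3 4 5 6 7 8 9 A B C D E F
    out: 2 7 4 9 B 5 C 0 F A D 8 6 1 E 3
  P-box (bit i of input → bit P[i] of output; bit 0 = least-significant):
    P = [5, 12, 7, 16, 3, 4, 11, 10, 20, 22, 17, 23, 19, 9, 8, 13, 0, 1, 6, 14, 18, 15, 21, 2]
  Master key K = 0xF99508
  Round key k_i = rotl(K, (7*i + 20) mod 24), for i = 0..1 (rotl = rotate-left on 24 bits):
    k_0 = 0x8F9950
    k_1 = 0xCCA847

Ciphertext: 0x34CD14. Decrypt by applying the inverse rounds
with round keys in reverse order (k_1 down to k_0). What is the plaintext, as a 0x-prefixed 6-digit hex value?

0xA1666E

s_0 = ciphertext = 0x34CD14
s_1 = InvRound(s_0, k_1) = 0x28A497
s_2 = InvRound(s_1, k_0) = 0xA1666E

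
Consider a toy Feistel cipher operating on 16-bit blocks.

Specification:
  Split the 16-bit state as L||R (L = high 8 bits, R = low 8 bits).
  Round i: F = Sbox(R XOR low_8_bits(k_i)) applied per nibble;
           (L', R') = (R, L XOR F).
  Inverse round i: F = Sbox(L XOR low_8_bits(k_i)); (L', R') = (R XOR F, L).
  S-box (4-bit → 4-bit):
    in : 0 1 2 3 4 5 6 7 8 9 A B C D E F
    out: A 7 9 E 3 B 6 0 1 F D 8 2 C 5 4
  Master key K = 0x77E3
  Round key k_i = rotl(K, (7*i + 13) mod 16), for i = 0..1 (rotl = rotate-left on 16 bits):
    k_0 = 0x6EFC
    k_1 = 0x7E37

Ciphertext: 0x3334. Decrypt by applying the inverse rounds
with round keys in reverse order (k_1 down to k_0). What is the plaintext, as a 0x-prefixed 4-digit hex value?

s_0 = ciphertext = 0x3334
s_1 = InvRound(s_0, k_1) = 0x9733
s_2 = InvRound(s_1, k_0) = 0x5B97

0x5B97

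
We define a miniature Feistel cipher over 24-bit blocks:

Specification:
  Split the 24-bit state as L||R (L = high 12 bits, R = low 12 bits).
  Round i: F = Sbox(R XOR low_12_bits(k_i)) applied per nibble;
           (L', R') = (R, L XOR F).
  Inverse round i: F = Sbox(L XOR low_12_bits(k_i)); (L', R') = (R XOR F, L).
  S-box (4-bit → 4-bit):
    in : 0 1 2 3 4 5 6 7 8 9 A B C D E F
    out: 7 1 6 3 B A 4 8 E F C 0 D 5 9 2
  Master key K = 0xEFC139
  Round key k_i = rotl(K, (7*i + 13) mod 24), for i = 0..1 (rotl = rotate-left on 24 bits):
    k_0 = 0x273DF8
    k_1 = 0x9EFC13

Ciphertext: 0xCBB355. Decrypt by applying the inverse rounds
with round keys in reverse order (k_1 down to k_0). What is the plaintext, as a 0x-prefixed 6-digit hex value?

s_0 = ciphertext = 0xCBB355
s_1 = InvRound(s_0, k_1) = 0x49BCBB
s_2 = InvRound(s_1, k_0) = 0x3F849B

0x3F849B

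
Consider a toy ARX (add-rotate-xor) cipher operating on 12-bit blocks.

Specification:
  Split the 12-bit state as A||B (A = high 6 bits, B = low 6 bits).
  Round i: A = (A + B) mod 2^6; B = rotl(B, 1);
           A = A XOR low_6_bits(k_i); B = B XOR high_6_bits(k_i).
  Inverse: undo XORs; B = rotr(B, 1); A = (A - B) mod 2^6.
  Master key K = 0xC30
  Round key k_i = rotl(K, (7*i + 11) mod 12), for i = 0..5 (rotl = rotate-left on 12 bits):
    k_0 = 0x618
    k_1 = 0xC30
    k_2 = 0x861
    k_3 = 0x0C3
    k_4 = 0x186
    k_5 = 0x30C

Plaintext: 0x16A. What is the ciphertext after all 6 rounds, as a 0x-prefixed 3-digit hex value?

0x8EA

s_0 = plaintext = 0x16A
s_1 = Round(s_0, k_0) = 0xDCD
s_2 = Round(s_1, k_1) = 0xD2A
s_3 = Round(s_2, k_2) = 0xFF4
s_4 = Round(s_3, k_3) = 0xC2A
s_5 = Round(s_4, k_4) = 0x713
s_6 = Round(s_5, k_5) = 0x8EA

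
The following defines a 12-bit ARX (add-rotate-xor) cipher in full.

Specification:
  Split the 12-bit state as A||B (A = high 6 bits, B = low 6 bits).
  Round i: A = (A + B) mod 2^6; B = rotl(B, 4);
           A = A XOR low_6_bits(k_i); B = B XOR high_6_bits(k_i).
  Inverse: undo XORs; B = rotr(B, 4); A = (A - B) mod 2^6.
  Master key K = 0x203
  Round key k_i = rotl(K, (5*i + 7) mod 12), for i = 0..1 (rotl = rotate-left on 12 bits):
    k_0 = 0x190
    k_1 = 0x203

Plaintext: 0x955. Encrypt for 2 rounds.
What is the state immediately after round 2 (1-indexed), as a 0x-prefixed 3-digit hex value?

s_0 = plaintext = 0x955
s_1 = Round(s_0, k_0) = 0xA93
s_2 = Round(s_1, k_1) = 0xFBC

0xFBC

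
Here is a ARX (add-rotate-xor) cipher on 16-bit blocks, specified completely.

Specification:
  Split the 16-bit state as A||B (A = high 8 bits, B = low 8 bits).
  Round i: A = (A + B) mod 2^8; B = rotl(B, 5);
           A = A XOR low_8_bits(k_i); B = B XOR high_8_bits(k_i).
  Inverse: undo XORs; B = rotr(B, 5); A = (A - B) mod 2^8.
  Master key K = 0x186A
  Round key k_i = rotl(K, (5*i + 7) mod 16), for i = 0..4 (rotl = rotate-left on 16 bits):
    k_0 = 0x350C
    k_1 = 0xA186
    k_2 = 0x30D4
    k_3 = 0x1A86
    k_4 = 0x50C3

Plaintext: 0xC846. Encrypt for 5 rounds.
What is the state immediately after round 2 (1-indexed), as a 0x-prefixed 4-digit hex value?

0x791E

s_0 = plaintext = 0xC846
s_1 = Round(s_0, k_0) = 0x02FD
s_2 = Round(s_1, k_1) = 0x791E
s_3 = Round(s_2, k_2) = 0x43F3
s_4 = Round(s_3, k_3) = 0xB064
s_5 = Round(s_4, k_4) = 0xD7DC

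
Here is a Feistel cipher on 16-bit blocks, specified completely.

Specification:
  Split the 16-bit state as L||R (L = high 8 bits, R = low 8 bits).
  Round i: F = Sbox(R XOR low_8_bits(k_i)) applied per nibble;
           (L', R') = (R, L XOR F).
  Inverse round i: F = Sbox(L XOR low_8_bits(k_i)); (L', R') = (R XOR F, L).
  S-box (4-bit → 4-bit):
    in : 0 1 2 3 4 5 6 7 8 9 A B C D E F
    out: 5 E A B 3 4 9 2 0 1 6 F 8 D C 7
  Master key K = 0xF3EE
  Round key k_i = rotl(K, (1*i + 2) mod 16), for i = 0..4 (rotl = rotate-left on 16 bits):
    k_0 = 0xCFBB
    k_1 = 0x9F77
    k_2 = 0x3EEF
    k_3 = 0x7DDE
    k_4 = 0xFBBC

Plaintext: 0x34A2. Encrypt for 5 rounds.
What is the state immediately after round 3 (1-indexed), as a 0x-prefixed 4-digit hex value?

0xC877

s_0 = plaintext = 0x34A2
s_1 = Round(s_0, k_0) = 0xA2D5
s_2 = Round(s_1, k_1) = 0xD5C8
s_3 = Round(s_2, k_2) = 0xC877
s_4 = Round(s_3, k_3) = 0x77A9
s_5 = Round(s_4, k_4) = 0xA993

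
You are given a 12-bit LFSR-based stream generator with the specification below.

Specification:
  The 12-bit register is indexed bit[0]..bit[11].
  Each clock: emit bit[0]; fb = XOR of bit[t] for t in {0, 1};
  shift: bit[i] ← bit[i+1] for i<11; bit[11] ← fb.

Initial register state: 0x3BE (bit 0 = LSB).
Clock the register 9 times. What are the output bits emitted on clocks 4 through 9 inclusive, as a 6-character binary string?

reg_0 = 0x3BE
clock 1: out=0, reg = 0x9DF
clock 2: out=1, reg = 0x4EF
clock 3: out=1, reg = 0x277
clock 4: out=1, reg = 0x13B
clock 5: out=1, reg = 0x09D
clock 6: out=1, reg = 0x84E
clock 7: out=0, reg = 0xC27
clock 8: out=1, reg = 0x613
clock 9: out=1, reg = 0x309

111011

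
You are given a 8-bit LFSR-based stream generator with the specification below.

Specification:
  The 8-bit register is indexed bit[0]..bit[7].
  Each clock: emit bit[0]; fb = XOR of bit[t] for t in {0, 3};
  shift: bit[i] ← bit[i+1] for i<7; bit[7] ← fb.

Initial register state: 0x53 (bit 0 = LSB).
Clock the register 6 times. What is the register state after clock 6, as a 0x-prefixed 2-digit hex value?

reg_0 = 0x53
clock 1: out=1, reg = 0xA9
clock 2: out=1, reg = 0x54
clock 3: out=0, reg = 0x2A
clock 4: out=0, reg = 0x95
clock 5: out=1, reg = 0xCA
clock 6: out=0, reg = 0xE5

0xE5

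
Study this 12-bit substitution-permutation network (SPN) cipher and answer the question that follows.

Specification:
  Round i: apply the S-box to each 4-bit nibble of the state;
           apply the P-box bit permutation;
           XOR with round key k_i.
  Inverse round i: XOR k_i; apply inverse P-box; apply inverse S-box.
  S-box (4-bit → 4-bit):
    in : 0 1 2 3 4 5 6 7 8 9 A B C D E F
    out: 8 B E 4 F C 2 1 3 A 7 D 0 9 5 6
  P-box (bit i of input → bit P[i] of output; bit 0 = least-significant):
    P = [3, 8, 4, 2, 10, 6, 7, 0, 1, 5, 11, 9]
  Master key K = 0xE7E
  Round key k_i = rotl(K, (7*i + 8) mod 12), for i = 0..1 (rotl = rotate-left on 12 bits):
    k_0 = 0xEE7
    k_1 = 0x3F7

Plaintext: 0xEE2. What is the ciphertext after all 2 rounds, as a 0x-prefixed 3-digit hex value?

0xEFB

s_0 = plaintext = 0xEE2
s_1 = Round(s_0, k_0) = 0x371
s_2 = Round(s_1, k_1) = 0xEFB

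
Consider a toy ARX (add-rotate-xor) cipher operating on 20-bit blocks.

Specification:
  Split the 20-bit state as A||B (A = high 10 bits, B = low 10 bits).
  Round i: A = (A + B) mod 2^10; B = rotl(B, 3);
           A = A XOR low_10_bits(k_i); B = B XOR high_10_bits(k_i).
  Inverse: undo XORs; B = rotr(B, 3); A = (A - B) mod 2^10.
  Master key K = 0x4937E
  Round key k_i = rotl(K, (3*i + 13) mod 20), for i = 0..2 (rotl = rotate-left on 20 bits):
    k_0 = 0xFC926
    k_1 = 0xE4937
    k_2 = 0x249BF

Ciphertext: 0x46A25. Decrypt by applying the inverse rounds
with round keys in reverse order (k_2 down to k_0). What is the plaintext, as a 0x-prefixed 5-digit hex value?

s_0 = ciphertext = 0x46A25
s_1 = InvRound(s_0, k_2) = 0x33FD6
s_2 = InvRound(s_1, k_1) = 0xFC208
s_3 = InvRound(s_2, k_0) = 0x65D3F

0x65D3F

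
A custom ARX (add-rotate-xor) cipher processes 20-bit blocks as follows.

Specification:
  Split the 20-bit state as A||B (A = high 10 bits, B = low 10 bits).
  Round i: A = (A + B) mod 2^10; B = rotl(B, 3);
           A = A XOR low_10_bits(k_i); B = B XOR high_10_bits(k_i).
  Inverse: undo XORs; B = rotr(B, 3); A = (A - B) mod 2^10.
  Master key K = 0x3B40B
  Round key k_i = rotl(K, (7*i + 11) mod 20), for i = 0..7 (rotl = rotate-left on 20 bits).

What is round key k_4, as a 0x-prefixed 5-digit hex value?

0x9DA05

K = 0x3B40B
k_0 = rotl(K, (7*0+11) mod 20) = rotl(K, 11) = 0x059DA
k_1 = rotl(K, (7*1+11) mod 20) = rotl(K, 18) = 0xCED02
k_2 = rotl(K, (7*2+11) mod 20) = rotl(K, 5) = 0x68167
k_3 = rotl(K, (7*3+11) mod 20) = rotl(K, 12) = 0x0B3B4
k_4 = rotl(K, (7*4+11) mod 20) = rotl(K, 19) = 0x9DA05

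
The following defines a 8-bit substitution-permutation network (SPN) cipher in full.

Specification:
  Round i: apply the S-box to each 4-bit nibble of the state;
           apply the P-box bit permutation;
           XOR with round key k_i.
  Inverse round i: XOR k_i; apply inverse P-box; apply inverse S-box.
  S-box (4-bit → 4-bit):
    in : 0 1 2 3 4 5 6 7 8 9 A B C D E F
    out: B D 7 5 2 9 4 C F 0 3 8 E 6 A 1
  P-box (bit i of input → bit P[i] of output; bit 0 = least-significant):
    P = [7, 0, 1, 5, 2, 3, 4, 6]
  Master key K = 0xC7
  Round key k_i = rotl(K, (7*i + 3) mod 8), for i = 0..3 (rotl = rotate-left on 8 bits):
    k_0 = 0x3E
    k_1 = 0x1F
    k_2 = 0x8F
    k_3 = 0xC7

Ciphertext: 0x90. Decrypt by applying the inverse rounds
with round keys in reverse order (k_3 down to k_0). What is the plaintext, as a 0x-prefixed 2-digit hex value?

0x30

s_0 = ciphertext = 0x90
s_1 = InvRound(s_0, k_3) = 0x1D
s_2 = InvRound(s_1, k_2) = 0x63
s_3 = InvRound(s_2, k_1) = 0x8B
s_4 = InvRound(s_3, k_0) = 0x30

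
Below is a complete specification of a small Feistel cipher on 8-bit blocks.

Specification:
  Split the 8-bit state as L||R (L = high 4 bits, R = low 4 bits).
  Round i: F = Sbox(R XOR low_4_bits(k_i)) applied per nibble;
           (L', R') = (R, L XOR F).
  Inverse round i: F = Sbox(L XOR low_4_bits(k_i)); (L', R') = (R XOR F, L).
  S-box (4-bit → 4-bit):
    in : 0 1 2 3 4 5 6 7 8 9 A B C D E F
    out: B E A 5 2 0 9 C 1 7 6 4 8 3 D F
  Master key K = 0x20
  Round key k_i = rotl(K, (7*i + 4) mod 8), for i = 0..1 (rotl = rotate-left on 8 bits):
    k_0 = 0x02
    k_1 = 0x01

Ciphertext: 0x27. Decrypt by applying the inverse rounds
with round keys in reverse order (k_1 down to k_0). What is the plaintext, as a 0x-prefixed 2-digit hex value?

0x92

s_0 = ciphertext = 0x27
s_1 = InvRound(s_0, k_1) = 0x22
s_2 = InvRound(s_1, k_0) = 0x92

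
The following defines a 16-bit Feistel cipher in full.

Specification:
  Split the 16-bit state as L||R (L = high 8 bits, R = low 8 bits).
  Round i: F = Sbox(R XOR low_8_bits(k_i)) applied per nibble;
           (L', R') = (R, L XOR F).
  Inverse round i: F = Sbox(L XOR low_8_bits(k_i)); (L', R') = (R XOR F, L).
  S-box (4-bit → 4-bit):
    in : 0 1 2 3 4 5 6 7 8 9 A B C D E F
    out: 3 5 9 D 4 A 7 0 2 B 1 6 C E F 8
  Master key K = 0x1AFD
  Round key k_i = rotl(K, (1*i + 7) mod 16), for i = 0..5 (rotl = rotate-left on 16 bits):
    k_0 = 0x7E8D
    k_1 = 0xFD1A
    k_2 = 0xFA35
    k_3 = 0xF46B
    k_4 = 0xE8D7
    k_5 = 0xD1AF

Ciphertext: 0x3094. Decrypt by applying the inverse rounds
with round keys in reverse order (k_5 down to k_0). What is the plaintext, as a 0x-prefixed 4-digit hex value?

0xDB5E

s_0 = ciphertext = 0x3094
s_1 = InvRound(s_0, k_5) = 0x2C30
s_2 = InvRound(s_1, k_4) = 0xB62C
s_3 = InvRound(s_2, k_3) = 0xC2B6
s_4 = InvRound(s_3, k_2) = 0x36C2
s_5 = InvRound(s_4, k_1) = 0x5E36
s_6 = InvRound(s_5, k_0) = 0xDB5E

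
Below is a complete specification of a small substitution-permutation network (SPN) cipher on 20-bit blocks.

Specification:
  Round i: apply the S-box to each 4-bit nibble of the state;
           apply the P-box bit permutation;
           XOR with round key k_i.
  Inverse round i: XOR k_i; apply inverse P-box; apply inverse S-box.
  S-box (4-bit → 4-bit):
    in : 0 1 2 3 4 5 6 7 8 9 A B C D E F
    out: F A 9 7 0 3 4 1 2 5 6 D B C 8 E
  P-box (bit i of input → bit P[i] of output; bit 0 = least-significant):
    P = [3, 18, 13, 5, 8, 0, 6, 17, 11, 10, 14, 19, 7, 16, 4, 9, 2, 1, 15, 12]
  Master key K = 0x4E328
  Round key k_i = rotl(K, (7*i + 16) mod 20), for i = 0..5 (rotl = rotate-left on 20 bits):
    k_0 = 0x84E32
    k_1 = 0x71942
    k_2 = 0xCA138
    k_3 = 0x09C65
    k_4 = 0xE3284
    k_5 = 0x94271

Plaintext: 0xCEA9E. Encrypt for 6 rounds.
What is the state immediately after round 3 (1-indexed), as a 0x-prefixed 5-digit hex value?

s_0 = plaintext = 0xCEA9E
s_1 = Round(s_0, k_0) = 0x81954
s_2 = Round(s_1, k_1) = 0x65241
s_3 = Round(s_2, k_2) = 0x12998
s_4 = Round(s_3, k_3) = 0x4C7A7
s_5 = Round(s_4, k_4) = 0xF384D
s_6 = Round(s_5, k_5) = 0x8F6C3

0x12998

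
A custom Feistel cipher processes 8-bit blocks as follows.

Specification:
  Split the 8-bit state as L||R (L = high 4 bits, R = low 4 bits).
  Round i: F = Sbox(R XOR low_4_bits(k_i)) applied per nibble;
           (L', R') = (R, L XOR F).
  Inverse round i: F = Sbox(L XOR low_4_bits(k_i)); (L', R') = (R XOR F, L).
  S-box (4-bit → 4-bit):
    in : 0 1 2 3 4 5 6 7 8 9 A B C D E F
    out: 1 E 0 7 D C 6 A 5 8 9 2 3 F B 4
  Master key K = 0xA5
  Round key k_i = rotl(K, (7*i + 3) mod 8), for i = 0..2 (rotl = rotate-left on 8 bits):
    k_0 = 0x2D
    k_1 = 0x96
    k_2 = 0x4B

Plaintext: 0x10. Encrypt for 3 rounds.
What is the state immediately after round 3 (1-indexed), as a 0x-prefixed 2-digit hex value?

0x55

s_0 = plaintext = 0x10
s_1 = Round(s_0, k_0) = 0x0E
s_2 = Round(s_1, k_1) = 0xE5
s_3 = Round(s_2, k_2) = 0x55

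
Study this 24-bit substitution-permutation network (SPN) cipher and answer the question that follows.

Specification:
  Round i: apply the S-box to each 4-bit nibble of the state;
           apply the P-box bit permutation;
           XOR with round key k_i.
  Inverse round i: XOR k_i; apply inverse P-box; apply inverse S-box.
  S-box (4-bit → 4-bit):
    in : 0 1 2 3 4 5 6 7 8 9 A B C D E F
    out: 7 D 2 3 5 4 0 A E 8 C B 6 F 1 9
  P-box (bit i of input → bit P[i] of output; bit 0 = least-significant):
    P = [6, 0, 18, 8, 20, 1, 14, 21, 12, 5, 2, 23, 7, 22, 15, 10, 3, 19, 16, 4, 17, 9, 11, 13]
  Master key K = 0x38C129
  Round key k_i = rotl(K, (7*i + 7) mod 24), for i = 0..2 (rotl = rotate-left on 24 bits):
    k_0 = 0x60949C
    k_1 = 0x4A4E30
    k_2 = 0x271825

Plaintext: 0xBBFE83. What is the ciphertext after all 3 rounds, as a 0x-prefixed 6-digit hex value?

0xC3D1D7

s_0 = plaintext = 0xBBFE83
s_1 = Round(s_0, k_0) = 0x4AE247
s_2 = Round(s_1, k_1) = 0x590781
s_3 = Round(s_2, k_2) = 0xC3D1D7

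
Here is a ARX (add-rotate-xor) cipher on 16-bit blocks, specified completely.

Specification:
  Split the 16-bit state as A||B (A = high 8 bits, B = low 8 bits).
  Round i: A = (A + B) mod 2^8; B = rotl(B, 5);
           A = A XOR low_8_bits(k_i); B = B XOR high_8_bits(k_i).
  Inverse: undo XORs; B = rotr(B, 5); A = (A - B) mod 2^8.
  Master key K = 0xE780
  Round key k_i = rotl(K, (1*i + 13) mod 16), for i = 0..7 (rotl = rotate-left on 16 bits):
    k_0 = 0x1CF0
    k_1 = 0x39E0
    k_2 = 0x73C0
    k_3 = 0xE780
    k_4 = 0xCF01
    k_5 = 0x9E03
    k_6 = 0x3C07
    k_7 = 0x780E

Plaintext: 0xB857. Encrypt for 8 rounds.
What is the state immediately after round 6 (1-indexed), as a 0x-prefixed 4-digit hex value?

0x6E3F

s_0 = plaintext = 0xB857
s_1 = Round(s_0, k_0) = 0xFFF6
s_2 = Round(s_1, k_1) = 0x15E7
s_3 = Round(s_2, k_2) = 0x3C8F
s_4 = Round(s_3, k_3) = 0x4B16
s_5 = Round(s_4, k_4) = 0x600D
s_6 = Round(s_5, k_5) = 0x6E3F
s_7 = Round(s_6, k_6) = 0xAADB
s_8 = Round(s_7, k_7) = 0x8B03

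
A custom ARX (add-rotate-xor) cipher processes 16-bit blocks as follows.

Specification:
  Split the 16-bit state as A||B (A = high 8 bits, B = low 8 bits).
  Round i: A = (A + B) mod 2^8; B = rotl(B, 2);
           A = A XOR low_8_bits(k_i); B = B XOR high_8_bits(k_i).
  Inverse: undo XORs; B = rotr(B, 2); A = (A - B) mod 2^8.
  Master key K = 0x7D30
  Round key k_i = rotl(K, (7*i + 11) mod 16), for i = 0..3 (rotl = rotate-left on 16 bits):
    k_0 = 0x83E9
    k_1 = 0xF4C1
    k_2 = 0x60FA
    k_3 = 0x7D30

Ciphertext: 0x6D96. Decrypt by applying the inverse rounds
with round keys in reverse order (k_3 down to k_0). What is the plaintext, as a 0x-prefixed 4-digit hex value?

0xB2C5

s_0 = ciphertext = 0x6D96
s_1 = InvRound(s_0, k_3) = 0x63FA
s_2 = InvRound(s_1, k_2) = 0xF3A6
s_3 = InvRound(s_2, k_1) = 0x9E94
s_4 = InvRound(s_3, k_0) = 0xB2C5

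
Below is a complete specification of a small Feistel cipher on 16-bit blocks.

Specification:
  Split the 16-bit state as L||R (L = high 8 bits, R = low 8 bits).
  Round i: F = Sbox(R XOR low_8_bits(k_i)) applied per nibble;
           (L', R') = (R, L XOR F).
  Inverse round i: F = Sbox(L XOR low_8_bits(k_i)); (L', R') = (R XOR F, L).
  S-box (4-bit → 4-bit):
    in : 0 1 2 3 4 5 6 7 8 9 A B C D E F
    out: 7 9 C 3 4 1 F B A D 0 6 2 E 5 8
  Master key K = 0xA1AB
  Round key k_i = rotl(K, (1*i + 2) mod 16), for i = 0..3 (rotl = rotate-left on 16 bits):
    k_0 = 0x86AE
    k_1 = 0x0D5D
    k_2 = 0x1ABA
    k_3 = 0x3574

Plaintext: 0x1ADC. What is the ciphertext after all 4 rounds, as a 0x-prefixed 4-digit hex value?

s_0 = plaintext = 0x1ADC
s_1 = Round(s_0, k_0) = 0xDCA6
s_2 = Round(s_1, k_1) = 0xA65A
s_3 = Round(s_2, k_2) = 0x5AF1
s_4 = Round(s_3, k_3) = 0xF1FB

0xF1FB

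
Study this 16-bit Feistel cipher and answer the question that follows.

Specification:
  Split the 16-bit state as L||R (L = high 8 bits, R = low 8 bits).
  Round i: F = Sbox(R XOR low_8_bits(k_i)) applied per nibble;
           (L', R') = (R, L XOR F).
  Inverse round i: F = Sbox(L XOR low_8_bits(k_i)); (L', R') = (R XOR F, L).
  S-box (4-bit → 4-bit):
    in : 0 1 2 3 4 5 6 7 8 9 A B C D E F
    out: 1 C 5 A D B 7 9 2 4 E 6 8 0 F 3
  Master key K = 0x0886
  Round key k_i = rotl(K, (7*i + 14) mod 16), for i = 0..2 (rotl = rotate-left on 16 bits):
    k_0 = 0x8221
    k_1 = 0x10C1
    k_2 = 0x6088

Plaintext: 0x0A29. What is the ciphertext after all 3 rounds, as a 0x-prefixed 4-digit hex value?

s_0 = plaintext = 0x0A29
s_1 = Round(s_0, k_0) = 0x2918
s_2 = Round(s_1, k_1) = 0x182D
s_3 = Round(s_2, k_2) = 0x2DF3

0x2DF3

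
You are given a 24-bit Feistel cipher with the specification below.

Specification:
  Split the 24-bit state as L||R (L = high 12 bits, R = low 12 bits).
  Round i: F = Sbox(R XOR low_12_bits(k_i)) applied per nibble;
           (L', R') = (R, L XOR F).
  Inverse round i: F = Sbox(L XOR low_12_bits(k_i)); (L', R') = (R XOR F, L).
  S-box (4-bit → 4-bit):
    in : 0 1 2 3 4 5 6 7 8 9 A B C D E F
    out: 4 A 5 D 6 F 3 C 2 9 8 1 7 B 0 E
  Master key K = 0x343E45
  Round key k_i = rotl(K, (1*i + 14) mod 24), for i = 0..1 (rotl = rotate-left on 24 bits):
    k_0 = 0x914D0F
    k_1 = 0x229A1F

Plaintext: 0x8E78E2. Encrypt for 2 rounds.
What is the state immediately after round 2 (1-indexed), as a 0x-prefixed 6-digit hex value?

0x7EC30F

s_0 = plaintext = 0x8E78E2
s_1 = Round(s_0, k_0) = 0x8E27EC
s_2 = Round(s_1, k_1) = 0x7EC30F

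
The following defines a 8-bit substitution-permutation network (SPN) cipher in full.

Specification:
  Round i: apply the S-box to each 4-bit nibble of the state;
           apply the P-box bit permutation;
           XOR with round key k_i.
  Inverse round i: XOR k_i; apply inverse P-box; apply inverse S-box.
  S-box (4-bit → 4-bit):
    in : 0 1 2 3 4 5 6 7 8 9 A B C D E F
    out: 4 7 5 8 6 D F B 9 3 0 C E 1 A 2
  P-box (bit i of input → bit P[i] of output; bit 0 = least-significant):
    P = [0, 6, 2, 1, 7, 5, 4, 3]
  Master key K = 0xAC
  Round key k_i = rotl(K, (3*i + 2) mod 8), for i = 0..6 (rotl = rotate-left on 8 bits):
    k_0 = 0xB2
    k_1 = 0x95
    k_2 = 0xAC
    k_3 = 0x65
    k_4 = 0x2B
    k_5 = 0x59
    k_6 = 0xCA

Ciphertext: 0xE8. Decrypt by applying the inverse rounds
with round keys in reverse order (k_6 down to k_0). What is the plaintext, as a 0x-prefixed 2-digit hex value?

0xC3

s_0 = ciphertext = 0xE8
s_1 = InvRound(s_0, k_6) = 0xF3
s_2 = InvRound(s_1, k_5) = 0x73
s_3 = InvRound(s_2, k_4) = 0xBF
s_4 = InvRound(s_3, k_3) = 0x5E
s_5 = InvRound(s_4, k_2) = 0x1E
s_6 = InvRound(s_5, k_1) = 0x88
s_7 = InvRound(s_6, k_0) = 0xC3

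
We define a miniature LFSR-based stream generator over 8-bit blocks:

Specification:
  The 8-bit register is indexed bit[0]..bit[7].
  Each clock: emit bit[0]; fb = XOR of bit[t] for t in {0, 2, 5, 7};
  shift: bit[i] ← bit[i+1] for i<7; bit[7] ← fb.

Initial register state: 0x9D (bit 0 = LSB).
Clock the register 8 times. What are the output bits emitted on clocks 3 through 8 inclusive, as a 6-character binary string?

111001

reg_0 = 0x9D
clock 1: out=1, reg = 0xCE
clock 2: out=0, reg = 0x67
clock 3: out=1, reg = 0xB3
clock 4: out=1, reg = 0xD9
clock 5: out=1, reg = 0x6C
clock 6: out=0, reg = 0x36
clock 7: out=0, reg = 0x1B
clock 8: out=1, reg = 0x8D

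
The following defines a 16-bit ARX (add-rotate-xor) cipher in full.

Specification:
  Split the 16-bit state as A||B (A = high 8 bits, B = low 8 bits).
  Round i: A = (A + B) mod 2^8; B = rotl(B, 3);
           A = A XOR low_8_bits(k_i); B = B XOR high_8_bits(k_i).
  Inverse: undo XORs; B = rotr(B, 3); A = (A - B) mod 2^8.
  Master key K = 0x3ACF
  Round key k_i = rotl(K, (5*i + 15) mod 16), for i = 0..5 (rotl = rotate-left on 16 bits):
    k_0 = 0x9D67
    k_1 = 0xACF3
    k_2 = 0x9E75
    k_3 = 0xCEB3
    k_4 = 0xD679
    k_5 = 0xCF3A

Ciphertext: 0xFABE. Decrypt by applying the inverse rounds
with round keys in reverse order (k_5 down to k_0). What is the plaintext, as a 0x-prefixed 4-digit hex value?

0xBC53

s_0 = ciphertext = 0xFABE
s_1 = InvRound(s_0, k_5) = 0x922E
s_2 = InvRound(s_1, k_4) = 0xCC1F
s_3 = InvRound(s_2, k_3) = 0x453A
s_4 = InvRound(s_3, k_2) = 0x9C94
s_5 = InvRound(s_4, k_1) = 0x6807
s_6 = InvRound(s_5, k_0) = 0xBC53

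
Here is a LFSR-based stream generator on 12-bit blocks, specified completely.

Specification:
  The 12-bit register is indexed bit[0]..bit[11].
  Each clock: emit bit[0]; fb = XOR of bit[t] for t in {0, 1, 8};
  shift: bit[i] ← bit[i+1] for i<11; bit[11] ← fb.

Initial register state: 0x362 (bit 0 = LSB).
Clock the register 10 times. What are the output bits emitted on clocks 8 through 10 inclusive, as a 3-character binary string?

reg_0 = 0x362
clock 1: out=0, reg = 0x1B1
clock 2: out=1, reg = 0x0D8
clock 3: out=0, reg = 0x06C
clock 4: out=0, reg = 0x036
clock 5: out=0, reg = 0x81B
clock 6: out=1, reg = 0x40D
clock 7: out=1, reg = 0xA06
clock 8: out=0, reg = 0xD03
clock 9: out=1, reg = 0xE81
clock 10: out=1, reg = 0xF40

011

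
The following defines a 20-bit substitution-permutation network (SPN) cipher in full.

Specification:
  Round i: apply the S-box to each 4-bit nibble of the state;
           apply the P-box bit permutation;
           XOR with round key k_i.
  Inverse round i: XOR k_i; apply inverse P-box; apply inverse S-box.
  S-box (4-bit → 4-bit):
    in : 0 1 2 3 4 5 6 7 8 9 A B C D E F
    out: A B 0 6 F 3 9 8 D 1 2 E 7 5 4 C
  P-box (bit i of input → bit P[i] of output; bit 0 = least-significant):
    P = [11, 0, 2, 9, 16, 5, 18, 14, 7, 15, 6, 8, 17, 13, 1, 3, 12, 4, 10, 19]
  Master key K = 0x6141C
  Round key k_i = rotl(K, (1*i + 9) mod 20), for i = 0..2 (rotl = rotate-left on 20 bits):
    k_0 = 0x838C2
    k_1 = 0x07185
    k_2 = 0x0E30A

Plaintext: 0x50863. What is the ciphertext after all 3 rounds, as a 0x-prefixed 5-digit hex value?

0x04557

s_0 = plaintext = 0x50863
s_1 = Round(s_0, k_0) = 0x9491F
s_2 = Round(s_1, k_1) = 0x3032B
s_3 = Round(s_2, k_2) = 0x04557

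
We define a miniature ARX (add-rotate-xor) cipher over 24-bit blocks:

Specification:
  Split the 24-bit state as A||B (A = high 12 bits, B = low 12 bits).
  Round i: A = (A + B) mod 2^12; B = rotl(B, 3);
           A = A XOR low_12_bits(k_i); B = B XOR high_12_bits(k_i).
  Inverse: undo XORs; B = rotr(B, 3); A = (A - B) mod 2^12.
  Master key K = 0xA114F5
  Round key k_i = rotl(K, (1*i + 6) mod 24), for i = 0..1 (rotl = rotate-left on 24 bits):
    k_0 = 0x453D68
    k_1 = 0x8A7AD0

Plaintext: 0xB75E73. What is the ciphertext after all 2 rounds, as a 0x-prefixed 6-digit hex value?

s_0 = plaintext = 0xB75E73
s_1 = Round(s_0, k_0) = 0x4807CC
s_2 = Round(s_1, k_1) = 0x69C6C4

0x69C6C4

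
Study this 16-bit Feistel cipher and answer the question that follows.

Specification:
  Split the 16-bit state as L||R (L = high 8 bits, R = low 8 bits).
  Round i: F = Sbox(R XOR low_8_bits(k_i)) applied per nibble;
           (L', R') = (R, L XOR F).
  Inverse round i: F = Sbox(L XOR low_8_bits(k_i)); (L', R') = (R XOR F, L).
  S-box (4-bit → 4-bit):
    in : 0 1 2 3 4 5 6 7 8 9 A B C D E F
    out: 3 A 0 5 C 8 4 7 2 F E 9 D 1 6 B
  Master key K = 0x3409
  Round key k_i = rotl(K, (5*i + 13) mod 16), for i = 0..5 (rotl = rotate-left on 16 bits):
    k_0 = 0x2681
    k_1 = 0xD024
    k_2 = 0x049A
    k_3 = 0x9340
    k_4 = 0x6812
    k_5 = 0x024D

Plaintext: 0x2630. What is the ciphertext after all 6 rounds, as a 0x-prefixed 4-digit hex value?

s_0 = plaintext = 0x2630
s_1 = Round(s_0, k_0) = 0x30BC
s_2 = Round(s_1, k_1) = 0xBCC2
s_3 = Round(s_2, k_2) = 0xC23E
s_4 = Round(s_3, k_3) = 0x3EB4
s_5 = Round(s_4, k_4) = 0xB4DA
s_6 = Round(s_5, k_5) = 0xDA43

0xDA43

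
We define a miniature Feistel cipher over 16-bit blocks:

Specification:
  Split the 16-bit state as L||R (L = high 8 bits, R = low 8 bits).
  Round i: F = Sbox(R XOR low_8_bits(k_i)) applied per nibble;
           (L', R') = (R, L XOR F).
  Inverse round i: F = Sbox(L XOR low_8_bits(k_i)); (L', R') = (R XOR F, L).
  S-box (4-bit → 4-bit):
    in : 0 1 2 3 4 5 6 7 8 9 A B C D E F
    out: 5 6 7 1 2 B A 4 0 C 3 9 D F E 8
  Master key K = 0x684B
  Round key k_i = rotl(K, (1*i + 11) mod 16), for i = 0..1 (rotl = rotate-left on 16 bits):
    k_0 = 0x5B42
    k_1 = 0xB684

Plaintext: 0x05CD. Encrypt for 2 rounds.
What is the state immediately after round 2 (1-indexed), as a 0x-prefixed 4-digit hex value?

s_0 = plaintext = 0x05CD
s_1 = Round(s_0, k_0) = 0xCD0D
s_2 = Round(s_1, k_1) = 0x0DC1

0x0DC1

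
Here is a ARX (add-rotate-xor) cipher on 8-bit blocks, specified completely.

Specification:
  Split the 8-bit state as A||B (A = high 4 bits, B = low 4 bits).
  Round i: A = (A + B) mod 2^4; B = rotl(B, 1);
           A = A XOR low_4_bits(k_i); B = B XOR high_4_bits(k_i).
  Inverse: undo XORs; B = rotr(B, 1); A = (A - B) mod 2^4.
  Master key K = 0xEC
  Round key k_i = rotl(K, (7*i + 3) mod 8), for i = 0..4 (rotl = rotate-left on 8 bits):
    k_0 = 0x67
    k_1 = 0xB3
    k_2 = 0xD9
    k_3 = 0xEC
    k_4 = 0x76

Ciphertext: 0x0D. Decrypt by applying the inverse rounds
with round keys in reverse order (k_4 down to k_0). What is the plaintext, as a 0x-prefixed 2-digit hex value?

s_0 = ciphertext = 0x0D
s_1 = InvRound(s_0, k_4) = 0x15
s_2 = InvRound(s_1, k_3) = 0x0D
s_3 = InvRound(s_2, k_2) = 0x90
s_4 = InvRound(s_3, k_1) = 0xDD
s_5 = InvRound(s_4, k_0) = 0xDD

0xDD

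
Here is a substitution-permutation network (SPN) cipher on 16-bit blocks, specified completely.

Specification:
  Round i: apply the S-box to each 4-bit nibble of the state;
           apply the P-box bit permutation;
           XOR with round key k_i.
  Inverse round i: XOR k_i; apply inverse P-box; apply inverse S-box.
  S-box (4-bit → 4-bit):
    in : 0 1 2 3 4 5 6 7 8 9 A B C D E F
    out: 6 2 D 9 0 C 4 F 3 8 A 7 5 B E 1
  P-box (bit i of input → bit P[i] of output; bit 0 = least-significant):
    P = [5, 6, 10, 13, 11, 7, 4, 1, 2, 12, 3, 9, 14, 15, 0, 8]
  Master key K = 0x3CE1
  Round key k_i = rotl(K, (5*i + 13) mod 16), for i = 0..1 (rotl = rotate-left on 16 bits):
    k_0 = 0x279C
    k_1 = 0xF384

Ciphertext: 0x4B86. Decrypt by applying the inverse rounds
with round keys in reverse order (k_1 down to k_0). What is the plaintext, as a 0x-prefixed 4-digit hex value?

0x6D12

s_0 = ciphertext = 0x4B86
s_1 = InvRound(s_0, k_1) = 0x1139
s_2 = InvRound(s_1, k_0) = 0x6D12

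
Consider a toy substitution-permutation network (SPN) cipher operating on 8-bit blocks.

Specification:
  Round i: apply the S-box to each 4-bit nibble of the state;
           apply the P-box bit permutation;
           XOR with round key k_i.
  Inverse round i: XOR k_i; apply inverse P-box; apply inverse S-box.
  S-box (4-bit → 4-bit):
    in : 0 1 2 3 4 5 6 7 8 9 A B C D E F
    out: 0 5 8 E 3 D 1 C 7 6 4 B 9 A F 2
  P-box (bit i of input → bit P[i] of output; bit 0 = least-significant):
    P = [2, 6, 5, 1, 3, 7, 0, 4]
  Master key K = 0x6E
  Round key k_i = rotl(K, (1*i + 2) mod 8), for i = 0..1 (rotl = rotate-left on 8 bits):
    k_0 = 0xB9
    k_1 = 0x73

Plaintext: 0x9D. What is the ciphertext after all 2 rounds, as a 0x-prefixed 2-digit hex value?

s_0 = plaintext = 0x9D
s_1 = Round(s_0, k_0) = 0x7A
s_2 = Round(s_1, k_1) = 0x42

0x42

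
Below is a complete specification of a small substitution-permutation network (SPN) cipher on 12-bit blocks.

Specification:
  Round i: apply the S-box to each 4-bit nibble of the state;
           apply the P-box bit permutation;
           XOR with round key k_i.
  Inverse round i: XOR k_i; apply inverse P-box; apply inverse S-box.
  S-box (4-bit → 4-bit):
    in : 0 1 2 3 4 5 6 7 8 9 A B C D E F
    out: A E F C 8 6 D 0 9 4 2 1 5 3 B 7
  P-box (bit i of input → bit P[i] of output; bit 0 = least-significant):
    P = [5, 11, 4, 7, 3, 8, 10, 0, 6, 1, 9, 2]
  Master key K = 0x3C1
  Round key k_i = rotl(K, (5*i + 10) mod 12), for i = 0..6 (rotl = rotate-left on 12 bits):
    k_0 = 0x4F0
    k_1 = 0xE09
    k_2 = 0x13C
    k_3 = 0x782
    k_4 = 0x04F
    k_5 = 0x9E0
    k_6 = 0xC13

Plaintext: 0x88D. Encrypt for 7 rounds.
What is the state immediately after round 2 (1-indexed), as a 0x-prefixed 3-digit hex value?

s_0 = plaintext = 0x88D
s_1 = Round(s_0, k_0) = 0xC9D
s_2 = Round(s_1, k_1) = 0x069
s_3 = Round(s_2, k_2) = 0x523
s_4 = Round(s_3, k_3) = 0x019
s_5 = Round(s_4, k_4) = 0x558
s_6 = Round(s_5, k_5) = 0xE42
s_7 = Round(s_6, k_6) = 0x4E4

0x069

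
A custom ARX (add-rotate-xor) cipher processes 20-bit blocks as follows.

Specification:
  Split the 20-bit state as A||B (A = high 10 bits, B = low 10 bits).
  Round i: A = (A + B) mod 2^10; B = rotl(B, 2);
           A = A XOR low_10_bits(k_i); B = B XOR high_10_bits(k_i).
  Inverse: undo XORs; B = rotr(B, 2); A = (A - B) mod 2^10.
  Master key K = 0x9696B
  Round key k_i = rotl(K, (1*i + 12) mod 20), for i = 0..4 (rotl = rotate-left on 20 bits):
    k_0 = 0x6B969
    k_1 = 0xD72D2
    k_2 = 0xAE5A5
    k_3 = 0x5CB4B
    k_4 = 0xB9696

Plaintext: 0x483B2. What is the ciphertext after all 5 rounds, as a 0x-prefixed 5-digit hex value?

s_0 = plaintext = 0x483B2
s_1 = Round(s_0, k_0) = 0x6EF65
s_2 = Round(s_1, k_1) = 0xFCACB
s_3 = Round(s_2, k_2) = 0xC6197
s_4 = Round(s_3, k_3) = 0xF932F
s_5 = Round(s_4, k_4) = 0x6165A

0x6165A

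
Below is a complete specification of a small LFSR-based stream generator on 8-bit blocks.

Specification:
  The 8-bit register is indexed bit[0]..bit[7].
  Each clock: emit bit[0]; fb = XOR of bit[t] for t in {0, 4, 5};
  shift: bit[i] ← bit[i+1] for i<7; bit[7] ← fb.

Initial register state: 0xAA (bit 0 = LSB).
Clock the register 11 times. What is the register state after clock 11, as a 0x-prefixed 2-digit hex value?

reg_0 = 0xAA
clock 1: out=0, reg = 0xD5
clock 2: out=1, reg = 0x6A
clock 3: out=0, reg = 0xB5
clock 4: out=1, reg = 0xDA
clock 5: out=0, reg = 0xED
clock 6: out=1, reg = 0x76
clock 7: out=0, reg = 0x3B
clock 8: out=1, reg = 0x9D
clock 9: out=1, reg = 0x4E
clock 10: out=0, reg = 0x27
clock 11: out=1, reg = 0x13

0x13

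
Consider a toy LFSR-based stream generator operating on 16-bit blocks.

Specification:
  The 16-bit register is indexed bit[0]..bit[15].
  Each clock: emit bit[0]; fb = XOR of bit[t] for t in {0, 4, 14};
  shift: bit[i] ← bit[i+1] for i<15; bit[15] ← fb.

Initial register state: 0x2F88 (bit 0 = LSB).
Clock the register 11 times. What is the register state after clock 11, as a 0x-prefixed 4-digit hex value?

0x7605

reg_0 = 0x2F88
clock 1: out=0, reg = 0x17C4
clock 2: out=0, reg = 0x0BE2
clock 3: out=0, reg = 0x05F1
clock 4: out=1, reg = 0x02F8
clock 5: out=0, reg = 0x817C
clock 6: out=0, reg = 0xC0BE
clock 7: out=0, reg = 0x605F
clock 8: out=1, reg = 0xB02F
clock 9: out=1, reg = 0xD817
clock 10: out=1, reg = 0xEC0B
clock 11: out=1, reg = 0x7605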